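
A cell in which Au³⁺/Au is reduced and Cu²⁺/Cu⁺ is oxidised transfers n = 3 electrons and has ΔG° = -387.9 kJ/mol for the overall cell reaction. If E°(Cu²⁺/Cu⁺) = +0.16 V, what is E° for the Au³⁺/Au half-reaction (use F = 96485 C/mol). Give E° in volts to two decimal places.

+1.50 V

E°cell = −ΔG°/(nF) = −(-387.9×10³)/((3)(96485)) = +1.340 V.
Since Au³⁺/Au is the cathode and Cu²⁺/Cu⁺ the anode, E°cell = E°(Au³⁺/Au) − E°(Cu²⁺/Cu⁺).
So E°(Au³⁺/Au) = E°cell + E°(Cu²⁺/Cu⁺) = +1.340 + (+0.16) = +1.50 V.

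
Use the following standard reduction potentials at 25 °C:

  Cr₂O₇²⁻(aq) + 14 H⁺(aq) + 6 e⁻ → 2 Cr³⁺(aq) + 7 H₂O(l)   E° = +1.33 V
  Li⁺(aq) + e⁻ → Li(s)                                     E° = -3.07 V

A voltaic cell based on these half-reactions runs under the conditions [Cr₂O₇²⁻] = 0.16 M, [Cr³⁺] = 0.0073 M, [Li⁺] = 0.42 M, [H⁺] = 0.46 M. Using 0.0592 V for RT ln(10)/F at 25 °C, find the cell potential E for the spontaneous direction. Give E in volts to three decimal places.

+4.410 V

Cr₂O₇²⁻/Cr³⁺ is the cathode (higher E°), Li⁺/Li the anode: E°cell = +1.33 − (-3.07) = +4.40 V, n = 6.
Overall: Cr₂O₇²⁻(aq) + 14 H⁺(aq) + 6 Li(s) → 2 Cr³⁺(aq) + 7 H₂O(l) + 6 Li⁺(aq)
Q = [Cr³⁺]^2·[Li⁺]^6 / ([Cr₂O₇²⁻]·[H⁺]^14); log Q = -1.017.
E = E° − (0.0592/n) log Q = +4.40 − (0.0592/6)(-1.017) = +4.410 V.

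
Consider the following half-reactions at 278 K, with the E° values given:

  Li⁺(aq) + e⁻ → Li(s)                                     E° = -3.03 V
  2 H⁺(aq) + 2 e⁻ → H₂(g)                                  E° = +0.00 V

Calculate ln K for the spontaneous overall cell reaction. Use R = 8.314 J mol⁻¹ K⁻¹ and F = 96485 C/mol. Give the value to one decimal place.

Cathode: H⁺/H₂; anode: Li⁺/Li. E°cell = (+0.00) − (-3.03) = +3.03 V, with n = 2.
ΔG° = −nFE° = −RT ln K, so ln K = nFE°/(RT) = (2)(96485)(+3.03) / ((8.314)(278)) = 252.975.

253.0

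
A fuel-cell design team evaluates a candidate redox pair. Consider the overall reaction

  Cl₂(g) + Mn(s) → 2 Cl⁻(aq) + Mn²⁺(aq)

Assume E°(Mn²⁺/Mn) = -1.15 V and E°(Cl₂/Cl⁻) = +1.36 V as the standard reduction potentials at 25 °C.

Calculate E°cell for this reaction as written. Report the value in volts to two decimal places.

+2.51 V

The Cl₂/Cl⁻ couple has the higher reduction potential, so it is the cathode; Mn²⁺/Mn is oxidised at the anode.
E°cell = E°(cathode) − E°(anode) = (+1.36) − (-1.15) = +2.51 V.
Since E°cell > 0, the reaction is spontaneous under standard conditions.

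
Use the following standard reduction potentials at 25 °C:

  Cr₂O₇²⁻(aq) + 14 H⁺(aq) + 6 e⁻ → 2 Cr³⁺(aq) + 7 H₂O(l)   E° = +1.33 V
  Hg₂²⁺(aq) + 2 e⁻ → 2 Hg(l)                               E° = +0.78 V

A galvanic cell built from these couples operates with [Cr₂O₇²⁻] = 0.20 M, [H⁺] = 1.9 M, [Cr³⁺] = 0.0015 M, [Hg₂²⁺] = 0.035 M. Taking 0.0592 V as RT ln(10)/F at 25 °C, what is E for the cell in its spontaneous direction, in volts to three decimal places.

Cr₂O₇²⁻/Cr³⁺ is the cathode (higher E°), Hg₂²⁺/Hg the anode: E°cell = +1.33 − (+0.78) = +0.55 V, n = 6.
Overall: Cr₂O₇²⁻(aq) + 14 H⁺(aq) + 6 Hg(l) → 2 Cr³⁺(aq) + 7 H₂O(l) + 3 Hg₂²⁺(aq)
Q = [Cr³⁺]^2·[Hg₂²⁺]^3 / ([Cr₂O₇²⁻]·[H⁺]^14); log Q = -13.219.
E = E° − (0.0592/n) log Q = +0.55 − (0.0592/6)(-13.219) = +0.680 V.

+0.680 V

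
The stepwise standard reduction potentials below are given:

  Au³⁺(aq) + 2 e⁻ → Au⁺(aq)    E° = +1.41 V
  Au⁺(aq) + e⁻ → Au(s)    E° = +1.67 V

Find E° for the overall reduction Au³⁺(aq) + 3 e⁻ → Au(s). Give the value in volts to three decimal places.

+1.497 V

Standard free energies of sequential steps add: ΔG°₃ = ΔG°₁ + ΔG°₂, so n₃E°₃ = n₁E°₁ + n₂E°₂.
E°₃ = (2×+1.41 + 1×+1.67) / 3 = (+4.490) / 3 = +1.497 V.
Simply averaging or adding the two E° values would be wrong; the electron-weighted sum is required.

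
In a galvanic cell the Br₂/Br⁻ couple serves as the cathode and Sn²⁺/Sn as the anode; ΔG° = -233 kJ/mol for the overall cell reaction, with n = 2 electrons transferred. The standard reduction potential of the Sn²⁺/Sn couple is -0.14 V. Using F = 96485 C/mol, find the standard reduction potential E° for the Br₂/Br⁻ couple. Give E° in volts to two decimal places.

+1.07 V

E°cell = −ΔG°/(nF) = −(-233×10³)/((2)(96485)) = +1.207 V.
Since Br₂/Br⁻ is the cathode and Sn²⁺/Sn the anode, E°cell = E°(Br₂/Br⁻) − E°(Sn²⁺/Sn).
So E°(Br₂/Br⁻) = E°cell + E°(Sn²⁺/Sn) = +1.207 + (-0.14) = +1.07 V.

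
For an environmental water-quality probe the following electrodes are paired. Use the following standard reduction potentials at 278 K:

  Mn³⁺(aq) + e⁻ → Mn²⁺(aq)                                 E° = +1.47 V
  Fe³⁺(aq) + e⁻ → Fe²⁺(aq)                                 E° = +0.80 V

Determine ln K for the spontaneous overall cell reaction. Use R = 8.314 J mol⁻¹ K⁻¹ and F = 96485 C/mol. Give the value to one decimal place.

Cathode: Mn³⁺/Mn²⁺; anode: Fe³⁺/Fe²⁺. E°cell = (+1.47) − (+0.80) = +0.67 V, with n = 1.
ΔG° = −nFE° = −RT ln K, so ln K = nFE°/(RT) = (1)(96485)(+0.67) / ((8.314)(278)) = 27.969.

28.0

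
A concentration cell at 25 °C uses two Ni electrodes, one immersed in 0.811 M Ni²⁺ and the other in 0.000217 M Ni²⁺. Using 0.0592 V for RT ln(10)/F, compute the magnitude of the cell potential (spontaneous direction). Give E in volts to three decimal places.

For a concentration cell E°cell = 0. The 0.811 M side is the cathode (reduction is favoured where [Ni²⁺] is higher).
With n = 2, E = −(0.0592/2) log([Ni²⁺]ₐₙ/[Ni²⁺]꜀ₐₜ) = −(0.0592/2) log(0.000217/0.811) = −(0.0592/2)(-3.573) = +0.106 V.

+0.106 V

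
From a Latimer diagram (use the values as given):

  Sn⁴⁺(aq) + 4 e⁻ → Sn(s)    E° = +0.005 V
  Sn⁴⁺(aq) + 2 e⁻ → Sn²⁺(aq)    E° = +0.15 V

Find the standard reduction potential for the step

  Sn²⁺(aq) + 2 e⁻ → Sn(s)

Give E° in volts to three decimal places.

Sequential free energies add, so n₃E°₃ = n₁E°₁ + n₂E°₂.
With n₃ = 4, and the known step contributing 2×(+0.15) V, the unknown satisfies 2·E° = 4×(+0.005) − 2×(+0.15) = -0.280.
E° = -0.280 / 2 = -0.140 V.

-0.140 V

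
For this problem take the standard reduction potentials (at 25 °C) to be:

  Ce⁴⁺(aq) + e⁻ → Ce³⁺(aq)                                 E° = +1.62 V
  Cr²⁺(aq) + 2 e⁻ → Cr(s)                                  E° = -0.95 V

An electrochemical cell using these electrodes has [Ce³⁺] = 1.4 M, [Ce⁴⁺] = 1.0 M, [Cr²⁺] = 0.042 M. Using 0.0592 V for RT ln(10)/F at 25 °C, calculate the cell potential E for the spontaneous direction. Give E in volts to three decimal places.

+2.602 V

Ce⁴⁺/Ce³⁺ is the cathode (higher E°), Cr²⁺/Cr the anode: E°cell = +1.62 − (-0.95) = +2.57 V, n = 2.
Overall: 2 Ce⁴⁺(aq) + Cr(s) → 2 Ce³⁺(aq) + Cr²⁺(aq)
Q = [Ce³⁺]^2·[Cr²⁺] / ([Ce⁴⁺]^2); log Q = -1.084.
E = E° − (0.0592/n) log Q = +2.57 − (0.0592/2)(-1.084) = +2.602 V.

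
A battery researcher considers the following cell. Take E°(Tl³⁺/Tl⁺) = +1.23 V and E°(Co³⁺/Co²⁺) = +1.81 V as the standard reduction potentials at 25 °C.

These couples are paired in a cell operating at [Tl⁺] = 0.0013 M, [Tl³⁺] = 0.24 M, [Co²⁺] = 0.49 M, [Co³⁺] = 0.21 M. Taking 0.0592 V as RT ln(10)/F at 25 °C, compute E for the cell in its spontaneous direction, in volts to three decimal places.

+0.491 V

Co³⁺/Co²⁺ is the cathode (higher E°), Tl³⁺/Tl⁺ the anode: E°cell = +1.81 − (+1.23) = +0.58 V, n = 2.
Overall: 2 Co³⁺(aq) + Tl⁺(aq) → 2 Co²⁺(aq) + Tl³⁺(aq)
Q = [Co²⁺]^2·[Tl³⁺] / ([Co³⁺]^2·[Tl⁺]); log Q = 3.002.
E = E° − (0.0592/n) log Q = +0.58 − (0.0592/2)(3.002) = +0.491 V.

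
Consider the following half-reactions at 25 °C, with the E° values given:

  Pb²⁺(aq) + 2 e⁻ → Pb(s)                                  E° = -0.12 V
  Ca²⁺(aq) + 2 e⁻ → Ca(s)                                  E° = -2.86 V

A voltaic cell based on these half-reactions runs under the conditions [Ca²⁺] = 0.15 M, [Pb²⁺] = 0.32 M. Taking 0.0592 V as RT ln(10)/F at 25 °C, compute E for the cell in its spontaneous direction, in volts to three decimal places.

Pb²⁺/Pb is the cathode (higher E°), Ca²⁺/Ca the anode: E°cell = -0.12 − (-2.86) = +2.74 V, n = 2.
Overall: Pb²⁺(aq) + Ca(s) → Pb(s) + Ca²⁺(aq)
Q = [Ca²⁺] / ([Pb²⁺]); log Q = -0.329.
E = E° − (0.0592/n) log Q = +2.74 − (0.0592/2)(-0.329) = +2.750 V.

+2.750 V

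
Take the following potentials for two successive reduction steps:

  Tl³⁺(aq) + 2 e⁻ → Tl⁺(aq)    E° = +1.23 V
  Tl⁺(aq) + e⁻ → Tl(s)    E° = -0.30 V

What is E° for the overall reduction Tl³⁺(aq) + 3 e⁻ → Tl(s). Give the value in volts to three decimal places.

Adding the free-energy changes (−nFE°) of the two steps gives −n₃FE°₃ = −n₁FE°₁ − n₂FE°₂.
E°₃ = (2×+1.23 + 1×-0.30) / 3 = (+2.160) / 3 = +0.720 V.

+0.720 V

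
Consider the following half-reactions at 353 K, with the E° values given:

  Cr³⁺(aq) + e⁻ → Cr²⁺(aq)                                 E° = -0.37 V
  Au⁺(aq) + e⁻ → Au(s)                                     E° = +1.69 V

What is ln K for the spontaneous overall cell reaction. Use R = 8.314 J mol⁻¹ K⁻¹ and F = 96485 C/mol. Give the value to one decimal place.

67.7

Cathode: Au⁺/Au; anode: Cr³⁺/Cr²⁺. E°cell = (+1.69) − (-0.37) = +2.06 V, with n = 1.
ΔG° = −nFE° = −RT ln K, so ln K = nFE°/(RT) = (1)(96485)(+2.06) / ((8.314)(353)) = 67.724.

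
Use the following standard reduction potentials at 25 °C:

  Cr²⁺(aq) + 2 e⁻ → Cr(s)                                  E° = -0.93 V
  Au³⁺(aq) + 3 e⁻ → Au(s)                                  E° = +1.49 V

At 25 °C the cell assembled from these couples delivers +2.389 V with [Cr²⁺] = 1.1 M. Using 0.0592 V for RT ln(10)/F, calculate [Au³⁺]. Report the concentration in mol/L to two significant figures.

Au³⁺/Au is the cathode, Cr²⁺/Cr the anode: E°cell = +2.42 V, n = 6.
Overall reaction: 2 Au³⁺(aq) + 3 Cr(s) → 2 Au(s) + 3 Cr²⁺(aq); Q = [Cr²⁺]^3/[Au³⁺]^2.
From E = E° − (0.0592/n) log Q: log Q = (E° − E)·n/0.0592 = (+2.42 − (+2.389))·6/0.0592 = 3.1419.
So 2·log[Au³⁺] = 3·log(1.1) − log Q = 0.1242 − (3.1419) = -3.0177; log[Au³⁺] = -3.0177 / 2 = -1.5089; [Au³⁺] = 10^(-1.5089) ≈ 0.031 M.

0.031 M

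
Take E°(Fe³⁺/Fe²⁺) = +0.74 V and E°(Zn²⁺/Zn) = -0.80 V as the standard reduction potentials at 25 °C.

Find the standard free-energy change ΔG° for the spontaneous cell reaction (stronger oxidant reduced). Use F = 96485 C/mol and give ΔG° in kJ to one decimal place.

Fe³⁺/Fe²⁺ (E° = +0.74 V) is the cathode; Zn²⁺/Zn (E° = -0.80 V) is the anode, so E°cell = +1.54 V.
Balancing electrons gives n = 2 (lcm of 1 and 2).
ΔG° = −nFE° = −(2)(96485)(+1.54) = -297,174 J = -297.2 kJ.

-297.2 kJ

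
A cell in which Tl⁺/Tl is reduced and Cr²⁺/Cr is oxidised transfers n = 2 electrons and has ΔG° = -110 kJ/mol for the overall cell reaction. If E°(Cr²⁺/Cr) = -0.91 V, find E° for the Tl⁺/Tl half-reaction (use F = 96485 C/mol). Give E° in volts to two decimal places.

-0.34 V

E°cell = −ΔG°/(nF) = −(-110×10³)/((2)(96485)) = +0.570 V.
Since Tl⁺/Tl is the cathode and Cr²⁺/Cr the anode, E°cell = E°(Tl⁺/Tl) − E°(Cr²⁺/Cr).
So E°(Tl⁺/Tl) = E°cell + E°(Cr²⁺/Cr) = +0.570 + (-0.91) = -0.34 V.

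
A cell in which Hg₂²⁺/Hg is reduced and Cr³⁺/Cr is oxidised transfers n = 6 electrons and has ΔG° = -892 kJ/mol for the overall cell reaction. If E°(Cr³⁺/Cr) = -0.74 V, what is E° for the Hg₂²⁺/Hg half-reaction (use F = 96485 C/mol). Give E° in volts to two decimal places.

+0.80 V

E°cell = −ΔG°/(nF) = −(-892×10³)/((6)(96485)) = +1.541 V.
Since Hg₂²⁺/Hg is the cathode and Cr³⁺/Cr the anode, E°cell = E°(Hg₂²⁺/Hg) − E°(Cr³⁺/Cr).
So E°(Hg₂²⁺/Hg) = E°cell + E°(Cr³⁺/Cr) = +1.541 + (-0.74) = +0.80 V.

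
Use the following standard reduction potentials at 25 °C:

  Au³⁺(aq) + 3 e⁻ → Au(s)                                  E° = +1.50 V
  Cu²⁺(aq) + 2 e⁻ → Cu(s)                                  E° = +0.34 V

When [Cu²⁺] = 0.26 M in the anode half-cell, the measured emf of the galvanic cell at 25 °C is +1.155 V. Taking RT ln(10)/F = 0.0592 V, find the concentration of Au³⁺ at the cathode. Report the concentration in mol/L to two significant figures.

Au³⁺/Au is the cathode, Cu²⁺/Cu the anode: E°cell = +1.16 V, n = 6.
Overall reaction: 2 Au³⁺(aq) + 3 Cu(s) → 2 Au(s) + 3 Cu²⁺(aq); Q = [Cu²⁺]^3/[Au³⁺]^2.
From E = E° − (0.0592/n) log Q: log Q = (E° − E)·n/0.0592 = (+1.16 − (+1.155))·6/0.0592 = 0.5068.
So 2·log[Au³⁺] = 3·log(0.26) − log Q = -1.7551 − (0.5068) = -2.2619; log[Au³⁺] = -2.2619 / 2 = -1.1309; [Au³⁺] = 10^(-1.1309) ≈ 0.074 M.

0.074 M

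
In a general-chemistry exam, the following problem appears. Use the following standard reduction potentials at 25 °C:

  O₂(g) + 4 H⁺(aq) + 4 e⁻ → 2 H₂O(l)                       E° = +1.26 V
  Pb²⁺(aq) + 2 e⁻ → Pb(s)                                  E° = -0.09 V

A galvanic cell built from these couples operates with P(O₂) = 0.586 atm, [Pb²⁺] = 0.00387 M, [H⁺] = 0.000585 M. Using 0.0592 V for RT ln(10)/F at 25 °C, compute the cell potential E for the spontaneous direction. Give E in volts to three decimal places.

O₂/H₂O is the cathode (higher E°), Pb²⁺/Pb the anode: E°cell = +1.26 − (-0.09) = +1.35 V, n = 4.
Overall: O₂(g) + 4 H⁺(aq) + 2 Pb(s) → 2 H₂O(l) + 2 Pb²⁺(aq)
Q = [Pb²⁺]^2 / (P(O₂)·[H⁺]^4); log Q = 8.339.
E = E° − (0.0592/n) log Q = +1.35 − (0.0592/4)(8.339) = +1.227 V.

+1.227 V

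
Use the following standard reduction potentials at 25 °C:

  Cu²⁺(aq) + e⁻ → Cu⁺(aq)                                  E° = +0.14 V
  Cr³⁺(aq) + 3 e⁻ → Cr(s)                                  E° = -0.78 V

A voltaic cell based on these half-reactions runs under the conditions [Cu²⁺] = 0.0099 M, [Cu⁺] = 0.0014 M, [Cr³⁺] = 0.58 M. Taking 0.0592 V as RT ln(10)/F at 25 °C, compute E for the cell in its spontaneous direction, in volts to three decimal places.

Cu²⁺/Cu⁺ is the cathode (higher E°), Cr³⁺/Cr the anode: E°cell = +0.14 − (-0.78) = +0.92 V, n = 3.
Overall: 3 Cu²⁺(aq) + Cr(s) → 3 Cu⁺(aq) + Cr³⁺(aq)
Q = [Cu⁺]^3·[Cr³⁺] / ([Cu²⁺]^3); log Q = -2.785.
E = E° − (0.0592/n) log Q = +0.92 − (0.0592/3)(-2.785) = +0.975 V.

+0.975 V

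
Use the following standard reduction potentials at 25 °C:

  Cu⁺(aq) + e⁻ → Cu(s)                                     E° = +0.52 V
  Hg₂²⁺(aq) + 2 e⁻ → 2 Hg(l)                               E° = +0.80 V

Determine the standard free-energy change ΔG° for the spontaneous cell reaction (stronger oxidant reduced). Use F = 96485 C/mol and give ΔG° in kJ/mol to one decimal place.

Hg₂²⁺/Hg (E° = +0.80 V) is the cathode; Cu⁺/Cu (E° = +0.52 V) is the anode, so E°cell = +0.28 V.
Balancing electrons gives n = 2 (lcm of 2 and 1).
ΔG° = −nFE° = −(2)(96485)(+0.28) = -54,032 J = -54.0 kJ/mol.

-54.0 kJ/mol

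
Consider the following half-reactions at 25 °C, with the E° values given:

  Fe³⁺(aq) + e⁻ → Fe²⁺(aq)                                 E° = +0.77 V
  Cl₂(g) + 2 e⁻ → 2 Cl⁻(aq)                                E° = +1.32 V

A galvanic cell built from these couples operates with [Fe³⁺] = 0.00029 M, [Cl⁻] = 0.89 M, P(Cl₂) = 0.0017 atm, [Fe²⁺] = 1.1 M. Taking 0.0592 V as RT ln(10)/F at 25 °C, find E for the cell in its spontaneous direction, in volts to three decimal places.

+0.683 V

Cl₂/Cl⁻ is the cathode (higher E°), Fe³⁺/Fe²⁺ the anode: E°cell = +1.32 − (+0.77) = +0.55 V, n = 2.
Overall: Cl₂(g) + 2 Fe²⁺(aq) → 2 Cl⁻(aq) + 2 Fe³⁺(aq)
Q = [Cl⁻]^2·[Fe³⁺]^2 / (P(Cl₂)·[Fe²⁺]^2); log Q = -4.490.
E = E° − (0.0592/n) log Q = +0.55 − (0.0592/2)(-4.490) = +0.683 V.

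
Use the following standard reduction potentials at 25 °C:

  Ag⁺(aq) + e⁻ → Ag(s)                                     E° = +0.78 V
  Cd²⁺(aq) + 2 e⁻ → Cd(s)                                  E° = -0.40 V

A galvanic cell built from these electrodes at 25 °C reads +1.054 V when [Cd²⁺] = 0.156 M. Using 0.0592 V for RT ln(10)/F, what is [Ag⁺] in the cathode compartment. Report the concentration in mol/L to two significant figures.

0.0029 M

Ag⁺/Ag is the cathode, Cd²⁺/Cd the anode: E°cell = +1.18 V, n = 2.
Overall reaction: 2 Ag⁺(aq) + Cd(s) → 2 Ag(s) + Cd²⁺(aq); Q = [Cd²⁺]^1/[Ag⁺]^2.
From E = E° − (0.0592/n) log Q: log Q = (E° − E)·n/0.0592 = (+1.18 − (+1.054))·2/0.0592 = 4.2568.
So 2·log[Ag⁺] = 1·log(0.156) − log Q = -0.8069 − (4.2568) = -5.0637; log[Ag⁺] = -5.0637 / 2 = -2.5318; [Ag⁺] = 10^(-2.5318) ≈ 0.0029 M.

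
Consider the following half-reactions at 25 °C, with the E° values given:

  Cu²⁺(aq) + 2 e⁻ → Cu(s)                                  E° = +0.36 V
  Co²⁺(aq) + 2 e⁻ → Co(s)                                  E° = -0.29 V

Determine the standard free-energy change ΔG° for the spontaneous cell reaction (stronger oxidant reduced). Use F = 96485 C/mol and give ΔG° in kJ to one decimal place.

Cu²⁺/Cu (E° = +0.36 V) is the cathode; Co²⁺/Co (E° = -0.29 V) is the anode, so E°cell = +0.65 V.
Balancing electrons gives n = 2 (lcm of 2 and 2).
ΔG° = −nFE° = −(2)(96485)(+0.65) = -125,430 J = -125.4 kJ.

-125.4 kJ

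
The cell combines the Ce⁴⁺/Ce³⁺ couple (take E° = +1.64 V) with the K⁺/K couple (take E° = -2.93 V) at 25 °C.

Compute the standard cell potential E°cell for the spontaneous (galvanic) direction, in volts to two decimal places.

+4.57 V

The Ce⁴⁺/Ce³⁺ couple has the higher reduction potential, so it is the cathode; K⁺/K is oxidised at the anode.
E°cell = E°(cathode) − E°(anode) = (+1.64) − (-2.93) = +4.57 V.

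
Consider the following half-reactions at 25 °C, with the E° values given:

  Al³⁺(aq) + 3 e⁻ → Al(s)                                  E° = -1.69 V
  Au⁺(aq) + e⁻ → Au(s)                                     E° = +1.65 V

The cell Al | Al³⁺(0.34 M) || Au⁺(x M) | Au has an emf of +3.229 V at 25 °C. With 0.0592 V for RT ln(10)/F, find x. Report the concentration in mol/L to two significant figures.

0.0093 M

Au⁺/Au is the cathode, Al³⁺/Al the anode: E°cell = +3.34 V, n = 3.
Overall reaction: 3 Au⁺(aq) + Al(s) → 3 Au(s) + Al³⁺(aq); Q = [Al³⁺]^1/[Au⁺]^3.
From E = E° − (0.0592/n) log Q: log Q = (E° − E)·n/0.0592 = (+3.34 − (+3.229))·3/0.0592 = 5.6250.
So 3·log[Au⁺] = 1·log(0.34) − log Q = -0.4685 − (5.6250) = -6.0935; log[Au⁺] = -6.0935 / 3 = -2.0312; [Au⁺] = 10^(-2.0312) ≈ 0.0093 M.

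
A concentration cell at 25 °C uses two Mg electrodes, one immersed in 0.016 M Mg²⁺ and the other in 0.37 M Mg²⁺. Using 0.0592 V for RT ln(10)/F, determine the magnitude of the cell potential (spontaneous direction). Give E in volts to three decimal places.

For a concentration cell E°cell = 0. The 0.37 M side is the cathode (reduction is favoured where [Mg²⁺] is higher).
With n = 2, E = −(0.0592/2) log([Mg²⁺]ₐₙ/[Mg²⁺]꜀ₐₜ) = −(0.0592/2) log(0.016/0.37) = −(0.0592/2)(-1.364) = +0.040 V.

+0.040 V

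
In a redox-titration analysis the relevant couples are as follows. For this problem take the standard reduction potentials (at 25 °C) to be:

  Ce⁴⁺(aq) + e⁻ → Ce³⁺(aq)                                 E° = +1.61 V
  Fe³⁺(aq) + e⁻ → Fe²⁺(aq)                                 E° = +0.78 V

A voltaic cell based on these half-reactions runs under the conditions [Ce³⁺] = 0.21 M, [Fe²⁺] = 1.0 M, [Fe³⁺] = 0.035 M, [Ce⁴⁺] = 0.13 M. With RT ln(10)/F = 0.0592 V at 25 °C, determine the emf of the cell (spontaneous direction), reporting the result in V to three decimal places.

+0.904 V

Ce⁴⁺/Ce³⁺ is the cathode (higher E°), Fe³⁺/Fe²⁺ the anode: E°cell = +1.61 − (+0.78) = +0.83 V, n = 1.
Overall: Ce⁴⁺(aq) + Fe²⁺(aq) → Ce³⁺(aq) + Fe³⁺(aq)
Q = [Ce³⁺]·[Fe³⁺] / ([Ce⁴⁺]·[Fe²⁺]); log Q = -1.248.
E = E° − (0.0592/n) log Q = +0.83 − (0.0592/1)(-1.248) = +0.904 V.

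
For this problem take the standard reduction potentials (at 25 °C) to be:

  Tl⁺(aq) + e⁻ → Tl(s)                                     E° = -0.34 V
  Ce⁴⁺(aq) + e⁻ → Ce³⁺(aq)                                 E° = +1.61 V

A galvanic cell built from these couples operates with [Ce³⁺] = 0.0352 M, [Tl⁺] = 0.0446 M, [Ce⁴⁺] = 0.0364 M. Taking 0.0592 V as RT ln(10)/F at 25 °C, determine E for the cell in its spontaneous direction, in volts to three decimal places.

+2.031 V

Ce⁴⁺/Ce³⁺ is the cathode (higher E°), Tl⁺/Tl the anode: E°cell = +1.61 − (-0.34) = +1.95 V, n = 1.
Overall: Ce⁴⁺(aq) + Tl(s) → Ce³⁺(aq) + Tl⁺(aq)
Q = [Ce³⁺]·[Tl⁺] / ([Ce⁴⁺]); log Q = -1.365.
E = E° − (0.0592/n) log Q = +1.95 − (0.0592/1)(-1.365) = +2.031 V.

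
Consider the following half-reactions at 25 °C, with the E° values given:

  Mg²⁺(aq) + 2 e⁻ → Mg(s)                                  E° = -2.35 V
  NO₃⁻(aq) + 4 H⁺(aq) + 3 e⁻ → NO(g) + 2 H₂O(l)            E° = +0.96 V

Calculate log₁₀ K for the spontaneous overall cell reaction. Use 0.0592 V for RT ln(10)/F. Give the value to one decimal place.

335.5

Cathode: NO₃⁻/NO; anode: Mg²⁺/Mg. E°cell = +3.31 V, n = 6.
log K = nE°cell / 0.0592 = (6)(+3.31) / 0.0592 = 335.5.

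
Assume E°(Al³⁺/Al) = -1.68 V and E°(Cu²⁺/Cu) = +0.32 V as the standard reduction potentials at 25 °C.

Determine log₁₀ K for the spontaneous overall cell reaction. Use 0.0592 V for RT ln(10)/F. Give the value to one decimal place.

Cathode: Cu²⁺/Cu; anode: Al³⁺/Al. E°cell = +2.00 V, n = 6.
log K = nE°cell / 0.0592 = (6)(+2.00) / 0.0592 = 202.7.

202.7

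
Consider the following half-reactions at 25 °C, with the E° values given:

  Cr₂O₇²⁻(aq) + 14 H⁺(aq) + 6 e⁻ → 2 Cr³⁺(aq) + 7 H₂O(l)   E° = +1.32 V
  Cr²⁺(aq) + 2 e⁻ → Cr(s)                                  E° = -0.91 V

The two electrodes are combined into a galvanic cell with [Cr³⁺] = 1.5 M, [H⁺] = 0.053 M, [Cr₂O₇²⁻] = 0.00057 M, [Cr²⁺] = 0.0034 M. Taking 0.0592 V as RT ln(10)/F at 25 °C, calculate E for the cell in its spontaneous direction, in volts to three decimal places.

Cr₂O₇²⁻/Cr³⁺ is the cathode (higher E°), Cr²⁺/Cr the anode: E°cell = +1.32 − (-0.91) = +2.23 V, n = 6.
Overall: Cr₂O₇²⁻(aq) + 14 H⁺(aq) + 3 Cr(s) → 2 Cr³⁺(aq) + 7 H₂O(l) + 3 Cr²⁺(aq)
Q = [Cr³⁺]^2·[Cr²⁺]^3 / ([Cr₂O₇²⁻]·[H⁺]^14); log Q = 14.051.
E = E° − (0.0592/n) log Q = +2.23 − (0.0592/6)(14.051) = +2.091 V.

+2.091 V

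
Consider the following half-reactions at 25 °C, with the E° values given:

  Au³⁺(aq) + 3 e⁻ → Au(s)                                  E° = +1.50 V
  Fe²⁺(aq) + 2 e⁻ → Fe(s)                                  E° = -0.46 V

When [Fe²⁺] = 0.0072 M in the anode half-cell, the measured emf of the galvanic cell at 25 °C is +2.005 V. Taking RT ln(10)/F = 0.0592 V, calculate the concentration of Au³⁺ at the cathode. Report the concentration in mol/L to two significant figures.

0.12 M

Au³⁺/Au is the cathode, Fe²⁺/Fe the anode: E°cell = +1.96 V, n = 6.
Overall reaction: 2 Au³⁺(aq) + 3 Fe(s) → 2 Au(s) + 3 Fe²⁺(aq); Q = [Fe²⁺]^3/[Au³⁺]^2.
From E = E° − (0.0592/n) log Q: log Q = (E° − E)·n/0.0592 = (+1.96 − (+2.005))·6/0.0592 = -4.5608.
So 2·log[Au³⁺] = 3·log(0.0072) − log Q = -6.4280 − (-4.5608) = -1.8672; log[Au³⁺] = -1.8672 / 2 = -0.9336; [Au³⁺] = 10^(-0.9336) ≈ 0.12 M.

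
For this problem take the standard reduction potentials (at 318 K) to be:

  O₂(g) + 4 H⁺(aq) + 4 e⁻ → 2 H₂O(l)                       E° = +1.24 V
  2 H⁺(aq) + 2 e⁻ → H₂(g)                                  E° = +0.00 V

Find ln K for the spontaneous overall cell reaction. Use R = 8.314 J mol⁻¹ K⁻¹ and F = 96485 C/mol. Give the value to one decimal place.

Cathode: O₂/H₂O; anode: H⁺/H₂. E°cell = (+1.24) − (+0.00) = +1.24 V, with n = 4.
ΔG° = −nFE° = −RT ln K, so ln K = nFE°/(RT) = (4)(96485)(+1.24) / ((8.314)(318)) = 181.011.

181.0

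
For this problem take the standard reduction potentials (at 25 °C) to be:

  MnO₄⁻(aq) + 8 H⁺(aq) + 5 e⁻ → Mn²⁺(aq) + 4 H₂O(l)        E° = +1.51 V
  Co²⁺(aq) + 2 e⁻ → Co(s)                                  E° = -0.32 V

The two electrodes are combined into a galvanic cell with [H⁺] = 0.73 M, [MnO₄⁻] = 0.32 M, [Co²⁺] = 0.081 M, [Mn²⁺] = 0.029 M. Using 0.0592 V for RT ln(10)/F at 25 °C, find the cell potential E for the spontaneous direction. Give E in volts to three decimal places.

MnO₄⁻/Mn²⁺ is the cathode (higher E°), Co²⁺/Co the anode: E°cell = +1.51 − (-0.32) = +1.83 V, n = 10.
Overall: 2 MnO₄⁻(aq) + 16 H⁺(aq) + 5 Co(s) → 2 Mn²⁺(aq) + 8 H₂O(l) + 5 Co²⁺(aq)
Q = [Mn²⁺]^2·[Co²⁺]^5 / ([MnO₄⁻]^2·[H⁺]^16); log Q = -5.356.
E = E° − (0.0592/n) log Q = +1.83 − (0.0592/10)(-5.356) = +1.862 V.

+1.862 V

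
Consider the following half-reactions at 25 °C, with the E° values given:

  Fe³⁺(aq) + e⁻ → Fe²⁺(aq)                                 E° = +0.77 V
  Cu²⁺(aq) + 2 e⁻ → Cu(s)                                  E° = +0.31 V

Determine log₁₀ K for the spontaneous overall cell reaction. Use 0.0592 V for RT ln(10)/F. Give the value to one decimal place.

Cathode: Fe³⁺/Fe²⁺; anode: Cu²⁺/Cu. E°cell = +0.46 V, n = 2.
log K = nE°cell / 0.0592 = (2)(+0.46) / 0.0592 = 15.5.

15.5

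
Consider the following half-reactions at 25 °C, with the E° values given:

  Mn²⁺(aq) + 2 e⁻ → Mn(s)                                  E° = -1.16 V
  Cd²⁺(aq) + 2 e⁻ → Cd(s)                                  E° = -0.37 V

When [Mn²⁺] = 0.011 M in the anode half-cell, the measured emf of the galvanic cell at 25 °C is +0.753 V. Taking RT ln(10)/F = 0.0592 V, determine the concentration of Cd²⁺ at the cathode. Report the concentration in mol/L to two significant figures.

Cd²⁺/Cd is the cathode, Mn²⁺/Mn the anode: E°cell = +0.79 V, n = 2.
Overall reaction: Cd²⁺(aq) + Mn(s) → Cd(s) + Mn²⁺(aq); Q = [Mn²⁺]^1/[Cd²⁺]^1.
From E = E° − (0.0592/n) log Q: log Q = (E° − E)·n/0.0592 = (+0.79 − (+0.753))·2/0.0592 = 1.2500.
So 1·log[Cd²⁺] = 1·log(0.011) − log Q = -1.9586 − (1.2500) = -3.2086; [Cd²⁺] = 10^(-3.2086) ≈ 0.00062 M.

0.00062 M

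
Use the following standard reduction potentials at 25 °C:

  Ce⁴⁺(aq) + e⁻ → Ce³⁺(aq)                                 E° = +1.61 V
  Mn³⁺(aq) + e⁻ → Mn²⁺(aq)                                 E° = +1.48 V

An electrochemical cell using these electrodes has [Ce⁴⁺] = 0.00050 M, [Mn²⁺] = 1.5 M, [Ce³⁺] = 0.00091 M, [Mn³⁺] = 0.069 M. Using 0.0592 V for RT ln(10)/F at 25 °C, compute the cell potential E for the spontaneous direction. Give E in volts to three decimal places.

Ce⁴⁺/Ce³⁺ is the cathode (higher E°), Mn³⁺/Mn²⁺ the anode: E°cell = +1.61 − (+1.48) = +0.13 V, n = 1.
Overall: Ce⁴⁺(aq) + Mn²⁺(aq) → Ce³⁺(aq) + Mn³⁺(aq)
Q = [Ce³⁺]·[Mn³⁺] / ([Ce⁴⁺]·[Mn²⁺]); log Q = -1.077.
E = E° − (0.0592/n) log Q = +0.13 − (0.0592/1)(-1.077) = +0.194 V.

+0.194 V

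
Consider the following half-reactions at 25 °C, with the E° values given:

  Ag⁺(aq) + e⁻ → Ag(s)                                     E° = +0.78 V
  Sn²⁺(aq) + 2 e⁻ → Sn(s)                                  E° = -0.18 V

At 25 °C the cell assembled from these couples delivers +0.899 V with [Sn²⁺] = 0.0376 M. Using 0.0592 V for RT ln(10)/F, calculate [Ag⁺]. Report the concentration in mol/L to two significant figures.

Ag⁺/Ag is the cathode, Sn²⁺/Sn the anode: E°cell = +0.96 V, n = 2.
Overall reaction: 2 Ag⁺(aq) + Sn(s) → 2 Ag(s) + Sn²⁺(aq); Q = [Sn²⁺]^1/[Ag⁺]^2.
From E = E° − (0.0592/n) log Q: log Q = (E° − E)·n/0.0592 = (+0.96 − (+0.899))·2/0.0592 = 2.0608.
So 2·log[Ag⁺] = 1·log(0.0376) − log Q = -1.4248 − (2.0608) = -3.4856; log[Ag⁺] = -3.4856 / 2 = -1.7428; [Ag⁺] = 10^(-1.7428) ≈ 0.018 M.

0.018 M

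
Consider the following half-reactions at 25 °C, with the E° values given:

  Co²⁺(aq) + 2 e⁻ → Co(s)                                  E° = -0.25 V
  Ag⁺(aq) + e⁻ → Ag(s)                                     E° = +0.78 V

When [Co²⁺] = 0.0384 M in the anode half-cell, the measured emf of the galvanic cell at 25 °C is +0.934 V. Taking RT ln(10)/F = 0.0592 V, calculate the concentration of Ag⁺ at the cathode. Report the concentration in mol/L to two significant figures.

0.0047 M

Ag⁺/Ag is the cathode, Co²⁺/Co the anode: E°cell = +1.03 V, n = 2.
Overall reaction: 2 Ag⁺(aq) + Co(s) → 2 Ag(s) + Co²⁺(aq); Q = [Co²⁺]^1/[Ag⁺]^2.
From E = E° − (0.0592/n) log Q: log Q = (E° − E)·n/0.0592 = (+1.03 − (+0.934))·2/0.0592 = 3.2432.
So 2·log[Ag⁺] = 1·log(0.0384) − log Q = -1.4157 − (3.2432) = -4.6589; log[Ag⁺] = -4.6589 / 2 = -2.3295; [Ag⁺] = 10^(-2.3295) ≈ 0.0047 M.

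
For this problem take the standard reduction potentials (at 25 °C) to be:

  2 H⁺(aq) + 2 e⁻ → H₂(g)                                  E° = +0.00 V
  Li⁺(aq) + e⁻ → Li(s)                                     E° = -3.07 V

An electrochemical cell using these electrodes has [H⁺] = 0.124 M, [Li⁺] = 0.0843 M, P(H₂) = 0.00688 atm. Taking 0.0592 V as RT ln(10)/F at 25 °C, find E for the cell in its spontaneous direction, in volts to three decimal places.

H⁺/H₂ is the cathode (higher E°), Li⁺/Li the anode: E°cell = +0.00 − (-3.07) = +3.07 V, n = 2.
Overall: 2 H⁺(aq) + 2 Li(s) → H₂(g) + 2 Li⁺(aq)
Q = P(H₂)·[Li⁺]^2 / ([H⁺]^2); log Q = -2.498.
E = E° − (0.0592/n) log Q = +3.07 − (0.0592/2)(-2.498) = +3.144 V.

+3.144 V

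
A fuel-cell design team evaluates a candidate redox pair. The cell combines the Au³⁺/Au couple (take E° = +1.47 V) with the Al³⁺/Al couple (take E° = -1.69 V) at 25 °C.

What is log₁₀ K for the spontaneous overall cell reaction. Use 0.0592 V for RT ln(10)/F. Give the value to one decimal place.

160.1

Cathode: Au³⁺/Au; anode: Al³⁺/Al. E°cell = +3.16 V, n = 3.
log K = nE°cell / 0.0592 = (3)(+3.16) / 0.0592 = 160.1.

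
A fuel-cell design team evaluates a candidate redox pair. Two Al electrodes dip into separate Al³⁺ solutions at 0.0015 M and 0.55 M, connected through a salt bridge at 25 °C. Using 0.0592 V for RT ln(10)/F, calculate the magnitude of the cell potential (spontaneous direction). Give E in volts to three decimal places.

+0.051 V

For a concentration cell E°cell = 0. The 0.55 M side is the cathode (reduction is favoured where [Al³⁺] is higher).
With n = 3, E = −(0.0592/3) log([Al³⁺]ₐₙ/[Al³⁺]꜀ₐₜ) = −(0.0592/3) log(0.0015/0.55) = −(0.0592/3)(-2.564) = +0.051 V.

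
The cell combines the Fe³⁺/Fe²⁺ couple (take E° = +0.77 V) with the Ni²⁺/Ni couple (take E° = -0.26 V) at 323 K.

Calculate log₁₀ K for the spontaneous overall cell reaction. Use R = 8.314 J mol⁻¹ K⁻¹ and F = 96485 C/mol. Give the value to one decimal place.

Cathode: Fe³⁺/Fe²⁺; anode: Ni²⁺/Ni. E°cell = (+0.77) − (-0.26) = +1.03 V, with n = 2.
ΔG° = −nFE° = −RT ln K, so ln K = nFE°/(RT) = (2)(96485)(+1.03) / ((8.314)(323)) = 74.014.
log₁₀ K = 74.014 / ln 10 = 32.1.

32.1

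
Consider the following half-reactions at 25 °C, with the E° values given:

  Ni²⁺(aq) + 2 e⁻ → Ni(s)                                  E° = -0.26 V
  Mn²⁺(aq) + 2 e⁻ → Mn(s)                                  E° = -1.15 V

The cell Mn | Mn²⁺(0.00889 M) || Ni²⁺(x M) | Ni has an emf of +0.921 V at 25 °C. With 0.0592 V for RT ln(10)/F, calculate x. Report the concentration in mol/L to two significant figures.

0.099 M

Ni²⁺/Ni is the cathode, Mn²⁺/Mn the anode: E°cell = +0.89 V, n = 2.
Overall reaction: Ni²⁺(aq) + Mn(s) → Ni(s) + Mn²⁺(aq); Q = [Mn²⁺]^1/[Ni²⁺]^1.
From E = E° − (0.0592/n) log Q: log Q = (E° − E)·n/0.0592 = (+0.89 − (+0.921))·2/0.0592 = -1.0473.
So 1·log[Ni²⁺] = 1·log(0.00889) − log Q = -2.0511 − (-1.0473) = -1.0038; [Ni²⁺] = 10^(-1.0038) ≈ 0.099 M.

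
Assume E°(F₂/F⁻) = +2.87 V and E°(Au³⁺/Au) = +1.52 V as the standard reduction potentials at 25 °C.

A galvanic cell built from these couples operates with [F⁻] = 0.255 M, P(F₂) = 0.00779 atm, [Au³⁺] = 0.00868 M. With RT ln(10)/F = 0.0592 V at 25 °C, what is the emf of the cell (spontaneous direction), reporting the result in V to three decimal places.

+1.363 V

F₂/F⁻ is the cathode (higher E°), Au³⁺/Au the anode: E°cell = +2.87 − (+1.52) = +1.35 V, n = 6.
Overall: 3 F₂(g) + 2 Au(s) → 6 F⁻(aq) + 2 Au³⁺(aq)
Q = [F⁻]^6·[Au³⁺]^2 / (P(F₂)^3); log Q = -1.358.
E = E° − (0.0592/n) log Q = +1.35 − (0.0592/6)(-1.358) = +1.363 V.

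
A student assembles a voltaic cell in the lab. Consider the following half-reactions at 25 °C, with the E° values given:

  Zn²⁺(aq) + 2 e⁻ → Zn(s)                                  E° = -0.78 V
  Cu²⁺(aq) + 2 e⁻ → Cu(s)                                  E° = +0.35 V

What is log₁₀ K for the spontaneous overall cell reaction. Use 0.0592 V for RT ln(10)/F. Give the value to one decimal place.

Cathode: Cu²⁺/Cu; anode: Zn²⁺/Zn. E°cell = +1.13 V, n = 2.
log K = nE°cell / 0.0592 = (2)(+1.13) / 0.0592 = 38.2.

38.2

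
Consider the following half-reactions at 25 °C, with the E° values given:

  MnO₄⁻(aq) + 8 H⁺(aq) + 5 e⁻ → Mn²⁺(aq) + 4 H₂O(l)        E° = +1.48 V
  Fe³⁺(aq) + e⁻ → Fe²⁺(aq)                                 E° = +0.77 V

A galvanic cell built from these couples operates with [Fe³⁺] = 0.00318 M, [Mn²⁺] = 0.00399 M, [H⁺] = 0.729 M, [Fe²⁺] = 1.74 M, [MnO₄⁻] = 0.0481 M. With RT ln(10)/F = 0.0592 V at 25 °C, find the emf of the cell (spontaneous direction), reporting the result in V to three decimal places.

MnO₄⁻/Mn²⁺ is the cathode (higher E°), Fe³⁺/Fe²⁺ the anode: E°cell = +1.48 − (+0.77) = +0.71 V, n = 5.
Overall: MnO₄⁻(aq) + 8 H⁺(aq) + 5 Fe²⁺(aq) → Mn²⁺(aq) + 4 H₂O(l) + 5 Fe³⁺(aq)
Q = [Mn²⁺]·[Fe³⁺]^5 / ([MnO₄⁻]·[H⁺]^8·[Fe²⁺]^5); log Q = -13.674.
E = E° − (0.0592/n) log Q = +0.71 − (0.0592/5)(-13.674) = +0.872 V.

+0.872 V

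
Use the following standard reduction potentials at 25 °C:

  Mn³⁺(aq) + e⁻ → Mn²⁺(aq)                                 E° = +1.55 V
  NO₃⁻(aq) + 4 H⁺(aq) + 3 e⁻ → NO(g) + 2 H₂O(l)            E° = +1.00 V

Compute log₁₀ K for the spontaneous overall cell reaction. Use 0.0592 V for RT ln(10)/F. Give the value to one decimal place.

Cathode: Mn³⁺/Mn²⁺; anode: NO₃⁻/NO. E°cell = +0.55 V, n = 3.
log K = nE°cell / 0.0592 = (3)(+0.55) / 0.0592 = 27.9.

27.9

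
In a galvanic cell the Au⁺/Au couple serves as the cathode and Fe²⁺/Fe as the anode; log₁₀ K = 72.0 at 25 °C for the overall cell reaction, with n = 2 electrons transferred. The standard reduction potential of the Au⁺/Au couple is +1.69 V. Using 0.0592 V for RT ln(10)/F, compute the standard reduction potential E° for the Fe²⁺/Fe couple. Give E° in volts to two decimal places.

E°cell = (0.0592/n)·log K = (0.0592/2)(72.0) = +2.131 V.
Since Au⁺/Au is the cathode and Fe²⁺/Fe the anode, E°cell = E°(Au⁺/Au) − E°(Fe²⁺/Fe).
So E°(Fe²⁺/Fe) = E°(Au⁺/Au) − E°cell = (+1.69) − (+2.131) = -0.44 V.

-0.44 V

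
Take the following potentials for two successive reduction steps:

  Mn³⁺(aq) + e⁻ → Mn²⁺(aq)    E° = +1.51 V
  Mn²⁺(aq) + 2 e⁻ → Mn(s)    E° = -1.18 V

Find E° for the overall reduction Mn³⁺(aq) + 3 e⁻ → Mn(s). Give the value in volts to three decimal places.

Since ΔG° = −nFE° is additive over sequential reductions, n₃E°₃ = n₁E°₁ + n₂E°₂.
E°₃ = (1×+1.51 + 2×-1.18) / 3 = (-0.850) / 3 = -0.283 V.

-0.283 V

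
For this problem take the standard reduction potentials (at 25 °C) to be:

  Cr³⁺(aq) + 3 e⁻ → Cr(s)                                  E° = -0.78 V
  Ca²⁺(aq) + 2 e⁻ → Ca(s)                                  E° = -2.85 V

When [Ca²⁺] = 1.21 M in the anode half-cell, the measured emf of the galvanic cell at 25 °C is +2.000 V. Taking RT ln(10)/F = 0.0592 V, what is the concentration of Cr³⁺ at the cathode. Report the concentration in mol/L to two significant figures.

0.00038 M

Cr³⁺/Cr is the cathode, Ca²⁺/Ca the anode: E°cell = +2.07 V, n = 6.
Overall reaction: 2 Cr³⁺(aq) + 3 Ca(s) → 2 Cr(s) + 3 Ca²⁺(aq); Q = [Ca²⁺]^3/[Cr³⁺]^2.
From E = E° − (0.0592/n) log Q: log Q = (E° − E)·n/0.0592 = (+2.07 − (+2.000))·6/0.0592 = 7.0946.
So 2·log[Cr³⁺] = 3·log(1.21) − log Q = 0.2484 − (7.0946) = -6.8462; log[Cr³⁺] = -6.8462 / 2 = -3.4231; [Cr³⁺] = 10^(-3.4231) ≈ 0.00038 M.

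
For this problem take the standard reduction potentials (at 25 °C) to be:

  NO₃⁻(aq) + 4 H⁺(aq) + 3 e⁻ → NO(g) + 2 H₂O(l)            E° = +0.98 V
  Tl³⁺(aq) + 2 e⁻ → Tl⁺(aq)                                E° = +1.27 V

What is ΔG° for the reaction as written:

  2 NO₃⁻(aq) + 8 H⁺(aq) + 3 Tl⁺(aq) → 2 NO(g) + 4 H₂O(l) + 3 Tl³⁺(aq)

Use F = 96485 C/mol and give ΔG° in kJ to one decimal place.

As written, NO₃⁻/NO is reduced (cathode) and Tl³⁺/Tl⁺ is oxidised (anode), so E°cell = (+0.98) − (+1.27) = -0.29 V.
Balancing electrons gives n = 6.
ΔG° = −nFE° = −(6)(96485)(-0.29) = 167,884 J = +167.9 kJ.

+167.9 kJ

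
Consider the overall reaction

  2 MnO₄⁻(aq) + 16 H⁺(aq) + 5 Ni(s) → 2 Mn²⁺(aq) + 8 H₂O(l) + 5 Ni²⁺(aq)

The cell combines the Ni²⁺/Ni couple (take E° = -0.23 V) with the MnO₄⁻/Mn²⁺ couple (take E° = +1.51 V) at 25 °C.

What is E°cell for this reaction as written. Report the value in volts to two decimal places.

The MnO₄⁻/Mn²⁺ couple has the higher reduction potential, so it is the cathode; Ni²⁺/Ni is oxidised at the anode.
E°cell = E°(cathode) − E°(anode) = (+1.51) − (-0.23) = +1.74 V.

+1.74 V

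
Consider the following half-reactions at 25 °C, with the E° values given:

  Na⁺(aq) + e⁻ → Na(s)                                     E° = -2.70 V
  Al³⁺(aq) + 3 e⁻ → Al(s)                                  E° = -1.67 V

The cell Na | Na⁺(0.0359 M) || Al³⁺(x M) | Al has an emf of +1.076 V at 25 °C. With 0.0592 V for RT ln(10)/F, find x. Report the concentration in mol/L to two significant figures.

0.0099 M

Al³⁺/Al is the cathode, Na⁺/Na the anode: E°cell = +1.03 V, n = 3.
Overall reaction: Al³⁺(aq) + 3 Na(s) → Al(s) + 3 Na⁺(aq); Q = [Na⁺]^3/[Al³⁺]^1.
From E = E° − (0.0592/n) log Q: log Q = (E° − E)·n/0.0592 = (+1.03 − (+1.076))·3/0.0592 = -2.3311.
So 1·log[Al³⁺] = 3·log(0.0359) − log Q = -4.3347 − (-2.3311) = -2.0036; [Al³⁺] = 10^(-2.0036) ≈ 0.0099 M.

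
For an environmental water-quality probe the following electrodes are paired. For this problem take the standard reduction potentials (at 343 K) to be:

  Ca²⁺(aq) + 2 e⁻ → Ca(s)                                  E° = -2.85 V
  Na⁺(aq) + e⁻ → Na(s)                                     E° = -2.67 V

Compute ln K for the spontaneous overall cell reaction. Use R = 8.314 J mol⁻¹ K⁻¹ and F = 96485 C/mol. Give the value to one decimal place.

12.2

Cathode: Na⁺/Na; anode: Ca²⁺/Ca. E°cell = (-2.67) − (-2.85) = +0.18 V, with n = 2.
ΔG° = −nFE° = −RT ln K, so ln K = nFE°/(RT) = (2)(96485)(+0.18) / ((8.314)(343)) = 12.180.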